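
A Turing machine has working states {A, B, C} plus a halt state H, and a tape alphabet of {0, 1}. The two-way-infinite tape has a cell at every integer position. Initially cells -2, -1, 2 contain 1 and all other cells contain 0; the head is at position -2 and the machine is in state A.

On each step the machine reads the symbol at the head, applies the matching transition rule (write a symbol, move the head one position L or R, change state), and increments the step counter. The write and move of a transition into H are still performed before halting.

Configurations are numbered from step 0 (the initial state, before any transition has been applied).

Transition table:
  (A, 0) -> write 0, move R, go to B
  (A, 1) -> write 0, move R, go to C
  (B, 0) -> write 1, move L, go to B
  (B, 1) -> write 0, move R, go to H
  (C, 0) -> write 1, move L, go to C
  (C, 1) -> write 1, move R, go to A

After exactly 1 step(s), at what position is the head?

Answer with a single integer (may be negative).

Answer: -1

Derivation:
Step 1: in state A at pos -2, read 1 -> (A,1)->write 0,move R,goto C. Now: state=C, head=-1, tape[-3..3]=0010010 (head:   ^)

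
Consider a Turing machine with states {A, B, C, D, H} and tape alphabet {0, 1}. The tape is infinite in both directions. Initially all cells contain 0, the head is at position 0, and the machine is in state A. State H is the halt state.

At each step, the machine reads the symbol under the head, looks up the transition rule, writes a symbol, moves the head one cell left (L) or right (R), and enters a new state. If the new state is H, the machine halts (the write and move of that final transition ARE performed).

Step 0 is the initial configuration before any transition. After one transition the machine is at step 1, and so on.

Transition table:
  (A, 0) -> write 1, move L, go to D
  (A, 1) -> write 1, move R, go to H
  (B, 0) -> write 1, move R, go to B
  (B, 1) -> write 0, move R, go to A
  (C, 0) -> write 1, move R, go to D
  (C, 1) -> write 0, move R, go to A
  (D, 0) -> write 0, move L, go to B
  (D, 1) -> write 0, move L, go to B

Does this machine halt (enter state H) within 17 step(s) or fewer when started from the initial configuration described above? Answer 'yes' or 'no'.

Step 1: in state A at pos 0, read 0 -> (A,0)->write 1,move L,goto D. Now: state=D, head=-1, tape[-2..1]=0010 (head:  ^)
Step 2: in state D at pos -1, read 0 -> (D,0)->write 0,move L,goto B. Now: state=B, head=-2, tape[-3..1]=00010 (head:  ^)
Step 3: in state B at pos -2, read 0 -> (B,0)->write 1,move R,goto B. Now: state=B, head=-1, tape[-3..1]=01010 (head:   ^)
Step 4: in state B at pos -1, read 0 -> (B,0)->write 1,move R,goto B. Now: state=B, head=0, tape[-3..1]=01110 (head:    ^)
Step 5: in state B at pos 0, read 1 -> (B,1)->write 0,move R,goto A. Now: state=A, head=1, tape[-3..2]=011000 (head:     ^)
Step 6: in state A at pos 1, read 0 -> (A,0)->write 1,move L,goto D. Now: state=D, head=0, tape[-3..2]=011010 (head:    ^)
Step 7: in state D at pos 0, read 0 -> (D,0)->write 0,move L,goto B. Now: state=B, head=-1, tape[-3..2]=011010 (head:   ^)
Step 8: in state B at pos -1, read 1 -> (B,1)->write 0,move R,goto A. Now: state=A, head=0, tape[-3..2]=010010 (head:    ^)
Step 9: in state A at pos 0, read 0 -> (A,0)->write 1,move L,goto D. Now: state=D, head=-1, tape[-3..2]=010110 (head:   ^)
Step 10: in state D at pos -1, read 0 -> (D,0)->write 0,move L,goto B. Now: state=B, head=-2, tape[-3..2]=010110 (head:  ^)
Step 11: in state B at pos -2, read 1 -> (B,1)->write 0,move R,goto A. Now: state=A, head=-1, tape[-3..2]=000110 (head:   ^)
Step 12: in state A at pos -1, read 0 -> (A,0)->write 1,move L,goto D. Now: state=D, head=-2, tape[-3..2]=001110 (head:  ^)
Step 13: in state D at pos -2, read 0 -> (D,0)->write 0,move L,goto B. Now: state=B, head=-3, tape[-4..2]=0001110 (head:  ^)
Step 14: in state B at pos -3, read 0 -> (B,0)->write 1,move R,goto B. Now: state=B, head=-2, tape[-4..2]=0101110 (head:   ^)
Step 15: in state B at pos -2, read 0 -> (B,0)->write 1,move R,goto B. Now: state=B, head=-1, tape[-4..2]=0111110 (head:    ^)
Step 16: in state B at pos -1, read 1 -> (B,1)->write 0,move R,goto A. Now: state=A, head=0, tape[-4..2]=0110110 (head:     ^)
Step 17: in state A at pos 0, read 1 -> (A,1)->write 1,move R,goto H. Now: state=H, head=1, tape[-4..2]=0110110 (head:      ^)
State H reached at step 17; 17 <= 17 -> yes

Answer: yes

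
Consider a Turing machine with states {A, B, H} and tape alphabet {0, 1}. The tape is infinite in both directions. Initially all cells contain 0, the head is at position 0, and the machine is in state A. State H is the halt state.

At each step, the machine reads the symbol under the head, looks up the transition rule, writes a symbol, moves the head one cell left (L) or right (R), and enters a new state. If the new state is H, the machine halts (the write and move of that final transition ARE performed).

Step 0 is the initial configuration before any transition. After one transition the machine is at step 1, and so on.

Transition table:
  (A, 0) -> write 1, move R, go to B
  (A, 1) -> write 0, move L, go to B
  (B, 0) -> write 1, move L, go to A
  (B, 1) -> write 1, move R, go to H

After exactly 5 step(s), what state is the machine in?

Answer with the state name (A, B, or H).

Step 1: in state A at pos 0, read 0 -> (A,0)->write 1,move R,goto B. Now: state=B, head=1, tape[-1..2]=0100 (head:   ^)
Step 2: in state B at pos 1, read 0 -> (B,0)->write 1,move L,goto A. Now: state=A, head=0, tape[-1..2]=0110 (head:  ^)
Step 3: in state A at pos 0, read 1 -> (A,1)->write 0,move L,goto B. Now: state=B, head=-1, tape[-2..2]=00010 (head:  ^)
Step 4: in state B at pos -1, read 0 -> (B,0)->write 1,move L,goto A. Now: state=A, head=-2, tape[-3..2]=001010 (head:  ^)
Step 5: in state A at pos -2, read 0 -> (A,0)->write 1,move R,goto B. Now: state=B, head=-1, tape[-3..2]=011010 (head:   ^)

Answer: B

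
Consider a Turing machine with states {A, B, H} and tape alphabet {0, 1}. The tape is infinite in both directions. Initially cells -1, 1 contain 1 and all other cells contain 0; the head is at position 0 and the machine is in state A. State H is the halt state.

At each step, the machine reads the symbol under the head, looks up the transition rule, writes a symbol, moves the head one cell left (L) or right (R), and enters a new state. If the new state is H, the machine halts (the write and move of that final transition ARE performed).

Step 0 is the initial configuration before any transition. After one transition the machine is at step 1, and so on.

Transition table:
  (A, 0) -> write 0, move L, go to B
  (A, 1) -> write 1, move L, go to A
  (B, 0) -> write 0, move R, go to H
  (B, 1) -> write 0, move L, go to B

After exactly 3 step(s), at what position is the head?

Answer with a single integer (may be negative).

Step 1: in state A at pos 0, read 0 -> (A,0)->write 0,move L,goto B. Now: state=B, head=-1, tape[-2..2]=01010 (head:  ^)
Step 2: in state B at pos -1, read 1 -> (B,1)->write 0,move L,goto B. Now: state=B, head=-2, tape[-3..2]=000010 (head:  ^)
Step 3: in state B at pos -2, read 0 -> (B,0)->write 0,move R,goto H. Now: state=H, head=-1, tape[-3..2]=000010 (head:   ^)

Answer: -1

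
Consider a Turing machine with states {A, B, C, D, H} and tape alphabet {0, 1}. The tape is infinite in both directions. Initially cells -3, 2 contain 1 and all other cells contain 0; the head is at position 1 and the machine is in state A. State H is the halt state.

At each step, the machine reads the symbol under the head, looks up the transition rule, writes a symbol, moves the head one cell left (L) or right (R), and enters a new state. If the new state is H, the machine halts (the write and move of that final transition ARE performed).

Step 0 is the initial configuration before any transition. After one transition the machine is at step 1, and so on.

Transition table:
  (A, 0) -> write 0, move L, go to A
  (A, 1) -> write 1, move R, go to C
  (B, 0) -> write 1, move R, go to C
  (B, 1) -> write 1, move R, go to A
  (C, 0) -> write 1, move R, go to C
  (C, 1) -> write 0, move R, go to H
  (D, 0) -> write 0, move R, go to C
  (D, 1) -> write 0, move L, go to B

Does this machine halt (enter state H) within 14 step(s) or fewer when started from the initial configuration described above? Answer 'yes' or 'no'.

Step 1: in state A at pos 1, read 0 -> (A,0)->write 0,move L,goto A. Now: state=A, head=0, tape[-4..3]=01000010 (head:     ^)
Step 2: in state A at pos 0, read 0 -> (A,0)->write 0,move L,goto A. Now: state=A, head=-1, tape[-4..3]=01000010 (head:    ^)
Step 3: in state A at pos -1, read 0 -> (A,0)->write 0,move L,goto A. Now: state=A, head=-2, tape[-4..3]=01000010 (head:   ^)
Step 4: in state A at pos -2, read 0 -> (A,0)->write 0,move L,goto A. Now: state=A, head=-3, tape[-4..3]=01000010 (head:  ^)
Step 5: in state A at pos -3, read 1 -> (A,1)->write 1,move R,goto C. Now: state=C, head=-2, tape[-4..3]=01000010 (head:   ^)
Step 6: in state C at pos -2, read 0 -> (C,0)->write 1,move R,goto C. Now: state=C, head=-1, tape[-4..3]=01100010 (head:    ^)
Step 7: in state C at pos -1, read 0 -> (C,0)->write 1,move R,goto C. Now: state=C, head=0, tape[-4..3]=01110010 (head:     ^)
Step 8: in state C at pos 0, read 0 -> (C,0)->write 1,move R,goto C. Now: state=C, head=1, tape[-4..3]=01111010 (head:      ^)
Step 9: in state C at pos 1, read 0 -> (C,0)->write 1,move R,goto C. Now: state=C, head=2, tape[-4..3]=01111110 (head:       ^)
Step 10: in state C at pos 2, read 1 -> (C,1)->write 0,move R,goto H. Now: state=H, head=3, tape[-4..4]=011111000 (head:        ^)
State H reached at step 10; 10 <= 14 -> yes

Answer: yes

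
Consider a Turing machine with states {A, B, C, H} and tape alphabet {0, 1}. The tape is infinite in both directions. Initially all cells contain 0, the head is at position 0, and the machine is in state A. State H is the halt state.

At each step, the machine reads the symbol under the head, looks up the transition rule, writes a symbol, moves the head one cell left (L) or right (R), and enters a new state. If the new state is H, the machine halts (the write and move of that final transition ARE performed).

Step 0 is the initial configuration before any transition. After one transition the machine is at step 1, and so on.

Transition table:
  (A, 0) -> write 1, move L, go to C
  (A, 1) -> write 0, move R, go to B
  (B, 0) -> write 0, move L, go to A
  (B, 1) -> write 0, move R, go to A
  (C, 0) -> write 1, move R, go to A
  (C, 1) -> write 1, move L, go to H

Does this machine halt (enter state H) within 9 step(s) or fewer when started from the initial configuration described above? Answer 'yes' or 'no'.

Answer: yes

Derivation:
Step 1: in state A at pos 0, read 0 -> (A,0)->write 1,move L,goto C. Now: state=C, head=-1, tape[-2..1]=0010 (head:  ^)
Step 2: in state C at pos -1, read 0 -> (C,0)->write 1,move R,goto A. Now: state=A, head=0, tape[-2..1]=0110 (head:   ^)
Step 3: in state A at pos 0, read 1 -> (A,1)->write 0,move R,goto B. Now: state=B, head=1, tape[-2..2]=01000 (head:    ^)
Step 4: in state B at pos 1, read 0 -> (B,0)->write 0,move L,goto A. Now: state=A, head=0, tape[-2..2]=01000 (head:   ^)
Step 5: in state A at pos 0, read 0 -> (A,0)->write 1,move L,goto C. Now: state=C, head=-1, tape[-2..2]=01100 (head:  ^)
Step 6: in state C at pos -1, read 1 -> (C,1)->write 1,move L,goto H. Now: state=H, head=-2, tape[-3..2]=001100 (head:  ^)
State H reached at step 6; 6 <= 9 -> yes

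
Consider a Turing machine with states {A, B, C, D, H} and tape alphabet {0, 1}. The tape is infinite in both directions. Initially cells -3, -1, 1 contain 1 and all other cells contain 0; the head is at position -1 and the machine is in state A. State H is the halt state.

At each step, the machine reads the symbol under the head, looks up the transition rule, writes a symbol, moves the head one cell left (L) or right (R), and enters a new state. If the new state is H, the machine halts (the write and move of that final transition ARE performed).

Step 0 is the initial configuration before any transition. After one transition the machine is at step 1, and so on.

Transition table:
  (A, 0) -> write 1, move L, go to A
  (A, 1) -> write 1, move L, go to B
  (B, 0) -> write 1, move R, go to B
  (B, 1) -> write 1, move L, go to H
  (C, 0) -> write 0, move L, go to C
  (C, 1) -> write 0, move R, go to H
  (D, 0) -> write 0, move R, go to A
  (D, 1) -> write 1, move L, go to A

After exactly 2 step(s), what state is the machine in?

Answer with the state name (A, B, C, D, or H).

Answer: B

Derivation:
Step 1: in state A at pos -1, read 1 -> (A,1)->write 1,move L,goto B. Now: state=B, head=-2, tape[-4..2]=0101010 (head:   ^)
Step 2: in state B at pos -2, read 0 -> (B,0)->write 1,move R,goto B. Now: state=B, head=-1, tape[-4..2]=0111010 (head:    ^)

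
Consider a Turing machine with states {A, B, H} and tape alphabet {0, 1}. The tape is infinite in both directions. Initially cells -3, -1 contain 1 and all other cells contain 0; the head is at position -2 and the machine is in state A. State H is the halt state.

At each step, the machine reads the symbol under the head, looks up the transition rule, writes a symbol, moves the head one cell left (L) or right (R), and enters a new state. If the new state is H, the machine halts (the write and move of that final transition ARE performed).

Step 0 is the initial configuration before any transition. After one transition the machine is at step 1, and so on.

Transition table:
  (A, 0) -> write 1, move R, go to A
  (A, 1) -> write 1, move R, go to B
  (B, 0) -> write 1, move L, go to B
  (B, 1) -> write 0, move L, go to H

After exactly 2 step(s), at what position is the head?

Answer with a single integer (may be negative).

Answer: 0

Derivation:
Step 1: in state A at pos -2, read 0 -> (A,0)->write 1,move R,goto A. Now: state=A, head=-1, tape[-4..0]=01110 (head:    ^)
Step 2: in state A at pos -1, read 1 -> (A,1)->write 1,move R,goto B. Now: state=B, head=0, tape[-4..1]=011100 (head:     ^)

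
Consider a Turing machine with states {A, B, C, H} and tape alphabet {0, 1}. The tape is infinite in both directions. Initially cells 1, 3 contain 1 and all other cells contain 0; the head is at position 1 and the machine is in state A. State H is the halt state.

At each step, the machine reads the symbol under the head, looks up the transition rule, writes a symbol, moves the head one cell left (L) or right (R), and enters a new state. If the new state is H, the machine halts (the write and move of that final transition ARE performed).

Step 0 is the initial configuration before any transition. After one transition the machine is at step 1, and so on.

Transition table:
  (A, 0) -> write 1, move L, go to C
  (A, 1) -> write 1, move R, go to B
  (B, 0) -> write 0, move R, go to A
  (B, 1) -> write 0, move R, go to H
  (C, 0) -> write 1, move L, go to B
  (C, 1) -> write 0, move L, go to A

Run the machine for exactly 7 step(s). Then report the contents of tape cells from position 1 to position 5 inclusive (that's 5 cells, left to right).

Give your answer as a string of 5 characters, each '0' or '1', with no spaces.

Step 1: in state A at pos 1, read 1 -> (A,1)->write 1,move R,goto B. Now: state=B, head=2, tape[0..4]=01010 (head:   ^)
Step 2: in state B at pos 2, read 0 -> (B,0)->write 0,move R,goto A. Now: state=A, head=3, tape[0..4]=01010 (head:    ^)
Step 3: in state A at pos 3, read 1 -> (A,1)->write 1,move R,goto B. Now: state=B, head=4, tape[0..5]=010100 (head:     ^)
Step 4: in state B at pos 4, read 0 -> (B,0)->write 0,move R,goto A. Now: state=A, head=5, tape[0..6]=0101000 (head:      ^)
Step 5: in state A at pos 5, read 0 -> (A,0)->write 1,move L,goto C. Now: state=C, head=4, tape[0..6]=0101010 (head:     ^)
Step 6: in state C at pos 4, read 0 -> (C,0)->write 1,move L,goto B. Now: state=B, head=3, tape[0..6]=0101110 (head:    ^)
Step 7: in state B at pos 3, read 1 -> (B,1)->write 0,move R,goto H. Now: state=H, head=4, tape[0..6]=0100110 (head:     ^)

Answer: 10011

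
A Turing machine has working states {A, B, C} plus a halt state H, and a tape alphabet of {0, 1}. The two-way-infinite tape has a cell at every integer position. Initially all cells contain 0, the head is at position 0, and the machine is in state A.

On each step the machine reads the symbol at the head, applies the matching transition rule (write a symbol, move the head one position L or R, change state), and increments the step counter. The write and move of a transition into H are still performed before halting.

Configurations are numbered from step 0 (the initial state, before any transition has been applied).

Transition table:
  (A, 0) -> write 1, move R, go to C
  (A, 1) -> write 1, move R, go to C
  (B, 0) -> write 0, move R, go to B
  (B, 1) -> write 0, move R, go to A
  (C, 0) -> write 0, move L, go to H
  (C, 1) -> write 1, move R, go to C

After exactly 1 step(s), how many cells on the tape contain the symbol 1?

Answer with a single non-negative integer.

Answer: 1

Derivation:
Step 1: in state A at pos 0, read 0 -> (A,0)->write 1,move R,goto C. Now: state=C, head=1, tape[-1..2]=0100 (head:   ^)
Cells containing 1 after step 1: {0} -> 1 cell(s)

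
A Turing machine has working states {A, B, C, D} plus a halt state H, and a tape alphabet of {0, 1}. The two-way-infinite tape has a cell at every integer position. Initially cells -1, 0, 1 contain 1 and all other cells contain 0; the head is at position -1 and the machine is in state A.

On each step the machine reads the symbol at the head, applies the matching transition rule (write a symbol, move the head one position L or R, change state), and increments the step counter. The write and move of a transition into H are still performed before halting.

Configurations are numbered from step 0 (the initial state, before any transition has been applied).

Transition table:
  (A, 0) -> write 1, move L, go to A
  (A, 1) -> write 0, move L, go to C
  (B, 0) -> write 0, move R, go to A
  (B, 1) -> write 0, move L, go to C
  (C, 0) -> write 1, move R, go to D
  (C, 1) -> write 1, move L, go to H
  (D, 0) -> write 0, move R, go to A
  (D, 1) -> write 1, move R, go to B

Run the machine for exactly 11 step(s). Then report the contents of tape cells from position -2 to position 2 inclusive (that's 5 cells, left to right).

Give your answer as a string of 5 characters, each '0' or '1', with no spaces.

Step 1: in state A at pos -1, read 1 -> (A,1)->write 0,move L,goto C. Now: state=C, head=-2, tape[-3..2]=000110 (head:  ^)
Step 2: in state C at pos -2, read 0 -> (C,0)->write 1,move R,goto D. Now: state=D, head=-1, tape[-3..2]=010110 (head:   ^)
Step 3: in state D at pos -1, read 0 -> (D,0)->write 0,move R,goto A. Now: state=A, head=0, tape[-3..2]=010110 (head:    ^)
Step 4: in state A at pos 0, read 1 -> (A,1)->write 0,move L,goto C. Now: state=C, head=-1, tape[-3..2]=010010 (head:   ^)
Step 5: in state C at pos -1, read 0 -> (C,0)->write 1,move R,goto D. Now: state=D, head=0, tape[-3..2]=011010 (head:    ^)
Step 6: in state D at pos 0, read 0 -> (D,0)->write 0,move R,goto A. Now: state=A, head=1, tape[-3..2]=011010 (head:     ^)
Step 7: in state A at pos 1, read 1 -> (A,1)->write 0,move L,goto C. Now: state=C, head=0, tape[-3..2]=011000 (head:    ^)
Step 8: in state C at pos 0, read 0 -> (C,0)->write 1,move R,goto D. Now: state=D, head=1, tape[-3..2]=011100 (head:     ^)
Step 9: in state D at pos 1, read 0 -> (D,0)->write 0,move R,goto A. Now: state=A, head=2, tape[-3..3]=0111000 (head:      ^)
Step 10: in state A at pos 2, read 0 -> (A,0)->write 1,move L,goto A. Now: state=A, head=1, tape[-3..3]=0111010 (head:     ^)
Step 11: in state A at pos 1, read 0 -> (A,0)->write 1,move L,goto A. Now: state=A, head=0, tape[-3..3]=0111110 (head:    ^)

Answer: 11111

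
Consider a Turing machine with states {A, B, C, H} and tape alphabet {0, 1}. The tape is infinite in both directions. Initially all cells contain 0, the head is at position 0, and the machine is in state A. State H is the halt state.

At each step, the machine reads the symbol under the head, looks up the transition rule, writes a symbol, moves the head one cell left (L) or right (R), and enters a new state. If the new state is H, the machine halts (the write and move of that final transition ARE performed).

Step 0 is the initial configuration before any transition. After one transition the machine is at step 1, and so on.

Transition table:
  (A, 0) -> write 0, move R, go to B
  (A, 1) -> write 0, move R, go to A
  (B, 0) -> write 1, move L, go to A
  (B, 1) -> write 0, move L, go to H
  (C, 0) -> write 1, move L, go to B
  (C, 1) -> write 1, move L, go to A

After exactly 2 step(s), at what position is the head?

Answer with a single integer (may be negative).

Step 1: in state A at pos 0, read 0 -> (A,0)->write 0,move R,goto B. Now: state=B, head=1, tape[-1..2]=0000 (head:   ^)
Step 2: in state B at pos 1, read 0 -> (B,0)->write 1,move L,goto A. Now: state=A, head=0, tape[-1..2]=0010 (head:  ^)

Answer: 0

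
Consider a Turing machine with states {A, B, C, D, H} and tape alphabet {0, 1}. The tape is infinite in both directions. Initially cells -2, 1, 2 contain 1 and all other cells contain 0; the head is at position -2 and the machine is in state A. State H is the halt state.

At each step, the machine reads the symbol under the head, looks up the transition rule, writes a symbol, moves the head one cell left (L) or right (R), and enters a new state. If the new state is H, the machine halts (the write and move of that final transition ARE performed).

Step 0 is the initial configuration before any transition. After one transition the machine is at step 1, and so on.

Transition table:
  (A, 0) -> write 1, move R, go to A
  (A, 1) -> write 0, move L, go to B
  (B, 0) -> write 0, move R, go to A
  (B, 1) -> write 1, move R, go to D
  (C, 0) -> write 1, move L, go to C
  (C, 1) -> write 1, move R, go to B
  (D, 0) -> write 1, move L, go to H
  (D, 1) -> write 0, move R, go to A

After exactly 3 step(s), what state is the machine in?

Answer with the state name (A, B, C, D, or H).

Step 1: in state A at pos -2, read 1 -> (A,1)->write 0,move L,goto B. Now: state=B, head=-3, tape[-4..3]=00000110 (head:  ^)
Step 2: in state B at pos -3, read 0 -> (B,0)->write 0,move R,goto A. Now: state=A, head=-2, tape[-4..3]=00000110 (head:   ^)
Step 3: in state A at pos -2, read 0 -> (A,0)->write 1,move R,goto A. Now: state=A, head=-1, tape[-4..3]=00100110 (head:    ^)

Answer: A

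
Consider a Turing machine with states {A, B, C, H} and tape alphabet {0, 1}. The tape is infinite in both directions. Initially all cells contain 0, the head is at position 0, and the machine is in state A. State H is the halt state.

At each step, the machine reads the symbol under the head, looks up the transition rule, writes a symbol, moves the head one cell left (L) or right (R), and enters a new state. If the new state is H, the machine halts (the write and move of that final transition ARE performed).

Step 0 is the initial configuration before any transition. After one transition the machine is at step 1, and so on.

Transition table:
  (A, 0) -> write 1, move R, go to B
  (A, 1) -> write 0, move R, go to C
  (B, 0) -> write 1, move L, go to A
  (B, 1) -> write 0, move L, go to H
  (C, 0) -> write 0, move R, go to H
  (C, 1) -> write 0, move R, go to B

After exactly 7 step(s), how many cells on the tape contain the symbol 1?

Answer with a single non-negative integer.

Step 1: in state A at pos 0, read 0 -> (A,0)->write 1,move R,goto B. Now: state=B, head=1, tape[-1..2]=0100 (head:   ^)
Step 2: in state B at pos 1, read 0 -> (B,0)->write 1,move L,goto A. Now: state=A, head=0, tape[-1..2]=0110 (head:  ^)
Step 3: in state A at pos 0, read 1 -> (A,1)->write 0,move R,goto C. Now: state=C, head=1, tape[-1..2]=0010 (head:   ^)
Step 4: in state C at pos 1, read 1 -> (C,1)->write 0,move R,goto B. Now: state=B, head=2, tape[-1..3]=00000 (head:    ^)
Step 5: in state B at pos 2, read 0 -> (B,0)->write 1,move L,goto A. Now: state=A, head=1, tape[-1..3]=00010 (head:   ^)
Step 6: in state A at pos 1, read 0 -> (A,0)->write 1,move R,goto B. Now: state=B, head=2, tape[-1..3]=00110 (head:    ^)
Step 7: in state B at pos 2, read 1 -> (B,1)->write 0,move L,goto H. Now: state=H, head=1, tape[-1..3]=00100 (head:   ^)
Cells containing 1 after step 7: {1} -> 1 cell(s)

Answer: 1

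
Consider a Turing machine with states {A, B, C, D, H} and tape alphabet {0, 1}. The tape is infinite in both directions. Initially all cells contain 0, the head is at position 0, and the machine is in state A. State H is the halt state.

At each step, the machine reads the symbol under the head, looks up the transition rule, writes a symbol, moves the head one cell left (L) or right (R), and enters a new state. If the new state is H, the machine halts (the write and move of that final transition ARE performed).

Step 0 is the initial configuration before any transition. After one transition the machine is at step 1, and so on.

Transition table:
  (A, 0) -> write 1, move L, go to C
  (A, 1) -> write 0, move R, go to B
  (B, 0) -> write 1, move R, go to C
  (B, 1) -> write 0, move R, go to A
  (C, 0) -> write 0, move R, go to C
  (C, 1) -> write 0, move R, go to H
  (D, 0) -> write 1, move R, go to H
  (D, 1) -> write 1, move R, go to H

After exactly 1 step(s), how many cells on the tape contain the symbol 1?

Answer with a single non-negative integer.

Answer: 1

Derivation:
Step 1: in state A at pos 0, read 0 -> (A,0)->write 1,move L,goto C. Now: state=C, head=-1, tape[-2..1]=0010 (head:  ^)
Cells containing 1 after step 1: {0} -> 1 cell(s)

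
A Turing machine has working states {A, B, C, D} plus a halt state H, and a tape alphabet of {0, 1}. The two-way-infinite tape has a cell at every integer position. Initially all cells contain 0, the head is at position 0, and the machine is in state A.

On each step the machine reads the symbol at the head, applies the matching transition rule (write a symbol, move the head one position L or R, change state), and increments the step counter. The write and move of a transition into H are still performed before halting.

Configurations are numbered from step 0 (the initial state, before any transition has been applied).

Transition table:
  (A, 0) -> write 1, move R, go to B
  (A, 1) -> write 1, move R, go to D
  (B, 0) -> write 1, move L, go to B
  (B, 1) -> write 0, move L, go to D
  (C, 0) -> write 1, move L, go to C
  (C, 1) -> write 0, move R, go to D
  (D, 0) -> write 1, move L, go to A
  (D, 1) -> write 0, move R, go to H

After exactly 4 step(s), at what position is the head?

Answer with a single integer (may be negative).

Step 1: in state A at pos 0, read 0 -> (A,0)->write 1,move R,goto B. Now: state=B, head=1, tape[-1..2]=0100 (head:   ^)
Step 2: in state B at pos 1, read 0 -> (B,0)->write 1,move L,goto B. Now: state=B, head=0, tape[-1..2]=0110 (head:  ^)
Step 3: in state B at pos 0, read 1 -> (B,1)->write 0,move L,goto D. Now: state=D, head=-1, tape[-2..2]=00010 (head:  ^)
Step 4: in state D at pos -1, read 0 -> (D,0)->write 1,move L,goto A. Now: state=A, head=-2, tape[-3..2]=001010 (head:  ^)

Answer: -2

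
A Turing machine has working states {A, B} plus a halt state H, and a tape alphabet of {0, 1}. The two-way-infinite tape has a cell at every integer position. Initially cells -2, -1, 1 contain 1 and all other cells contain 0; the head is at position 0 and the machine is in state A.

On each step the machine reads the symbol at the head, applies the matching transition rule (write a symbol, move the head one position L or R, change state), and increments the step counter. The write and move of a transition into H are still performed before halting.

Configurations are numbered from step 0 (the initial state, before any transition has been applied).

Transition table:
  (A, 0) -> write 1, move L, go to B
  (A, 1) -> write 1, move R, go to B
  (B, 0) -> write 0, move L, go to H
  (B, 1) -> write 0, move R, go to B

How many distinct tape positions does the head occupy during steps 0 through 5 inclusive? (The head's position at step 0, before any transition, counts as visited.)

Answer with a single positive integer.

Step 1: in state A at pos 0, read 0 -> (A,0)->write 1,move L,goto B. Now: state=B, head=-1, tape[-3..2]=011110 (head:   ^)
Step 2: in state B at pos -1, read 1 -> (B,1)->write 0,move R,goto B. Now: state=B, head=0, tape[-3..2]=010110 (head:    ^)
Step 3: in state B at pos 0, read 1 -> (B,1)->write 0,move R,goto B. Now: state=B, head=1, tape[-3..2]=010010 (head:     ^)
Step 4: in state B at pos 1, read 1 -> (B,1)->write 0,move R,goto B. Now: state=B, head=2, tape[-3..3]=0100000 (head:      ^)
Step 5: in state B at pos 2, read 0 -> (B,0)->write 0,move L,goto H. Now: state=H, head=1, tape[-3..3]=0100000 (head:     ^)
Head positions at steps 0..5: starting at 0, distinct positions visited = {-1, 0, 1, 2} -> 4 position(s)

Answer: 4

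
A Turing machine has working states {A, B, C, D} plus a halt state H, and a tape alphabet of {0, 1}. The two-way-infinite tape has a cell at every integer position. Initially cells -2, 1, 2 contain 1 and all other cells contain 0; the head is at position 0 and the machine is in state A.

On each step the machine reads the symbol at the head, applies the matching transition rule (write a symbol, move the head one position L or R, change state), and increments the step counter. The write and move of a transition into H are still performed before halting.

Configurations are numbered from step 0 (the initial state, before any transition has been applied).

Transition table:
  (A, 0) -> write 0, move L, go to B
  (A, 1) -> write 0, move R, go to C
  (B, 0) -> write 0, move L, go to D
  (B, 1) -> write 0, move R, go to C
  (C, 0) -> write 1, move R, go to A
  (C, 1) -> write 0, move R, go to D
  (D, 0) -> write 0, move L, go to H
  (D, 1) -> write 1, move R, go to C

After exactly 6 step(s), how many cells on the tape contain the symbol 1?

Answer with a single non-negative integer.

Answer: 3

Derivation:
Step 1: in state A at pos 0, read 0 -> (A,0)->write 0,move L,goto B. Now: state=B, head=-1, tape[-3..3]=0100110 (head:   ^)
Step 2: in state B at pos -1, read 0 -> (B,0)->write 0,move L,goto D. Now: state=D, head=-2, tape[-3..3]=0100110 (head:  ^)
Step 3: in state D at pos -2, read 1 -> (D,1)->write 1,move R,goto C. Now: state=C, head=-1, tape[-3..3]=0100110 (head:   ^)
Step 4: in state C at pos -1, read 0 -> (C,0)->write 1,move R,goto A. Now: state=A, head=0, tape[-3..3]=0110110 (head:    ^)
Step 5: in state A at pos 0, read 0 -> (A,0)->write 0,move L,goto B. Now: state=B, head=-1, tape[-3..3]=0110110 (head:   ^)
Step 6: in state B at pos -1, read 1 -> (B,1)->write 0,move R,goto C. Now: state=C, head=0, tape[-3..3]=0100110 (head:    ^)
Cells containing 1 after step 6: {-2, 1, 2} -> 3 cell(s)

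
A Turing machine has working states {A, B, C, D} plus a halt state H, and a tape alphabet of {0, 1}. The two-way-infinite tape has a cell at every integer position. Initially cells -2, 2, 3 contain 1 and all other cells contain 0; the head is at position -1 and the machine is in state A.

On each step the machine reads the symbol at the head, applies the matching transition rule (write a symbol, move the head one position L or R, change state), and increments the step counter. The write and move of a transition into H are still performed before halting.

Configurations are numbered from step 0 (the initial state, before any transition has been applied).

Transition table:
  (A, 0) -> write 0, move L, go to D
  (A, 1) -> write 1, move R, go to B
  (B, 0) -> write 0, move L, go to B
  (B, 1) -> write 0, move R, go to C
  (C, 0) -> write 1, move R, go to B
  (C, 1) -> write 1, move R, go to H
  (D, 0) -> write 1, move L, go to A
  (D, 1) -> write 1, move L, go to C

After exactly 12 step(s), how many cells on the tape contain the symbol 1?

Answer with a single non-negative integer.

Step 1: in state A at pos -1, read 0 -> (A,0)->write 0,move L,goto D. Now: state=D, head=-2, tape[-3..4]=01000110 (head:  ^)
Step 2: in state D at pos -2, read 1 -> (D,1)->write 1,move L,goto C. Now: state=C, head=-3, tape[-4..4]=001000110 (head:  ^)
Step 3: in state C at pos -3, read 0 -> (C,0)->write 1,move R,goto B. Now: state=B, head=-2, tape[-4..4]=011000110 (head:   ^)
Step 4: in state B at pos -2, read 1 -> (B,1)->write 0,move R,goto C. Now: state=C, head=-1, tape[-4..4]=010000110 (head:    ^)
Step 5: in state C at pos -1, read 0 -> (C,0)->write 1,move R,goto B. Now: state=B, head=0, tape[-4..4]=010100110 (head:     ^)
Step 6: in state B at pos 0, read 0 -> (B,0)->write 0,move L,goto B. Now: state=B, head=-1, tape[-4..4]=010100110 (head:    ^)
Step 7: in state B at pos -1, read 1 -> (B,1)->write 0,move R,goto C. Now: state=C, head=0, tape[-4..4]=010000110 (head:     ^)
Step 8: in state C at pos 0, read 0 -> (C,0)->write 1,move R,goto B. Now: state=B, head=1, tape[-4..4]=010010110 (head:      ^)
Step 9: in state B at pos 1, read 0 -> (B,0)->write 0,move L,goto B. Now: state=B, head=0, tape[-4..4]=010010110 (head:     ^)
Step 10: in state B at pos 0, read 1 -> (B,1)->write 0,move R,goto C. Now: state=C, head=1, tape[-4..4]=010000110 (head:      ^)
Step 11: in state C at pos 1, read 0 -> (C,0)->write 1,move R,goto B. Now: state=B, head=2, tape[-4..4]=010001110 (head:       ^)
Step 12: in state B at pos 2, read 1 -> (B,1)->write 0,move R,goto C. Now: state=C, head=3, tape[-4..4]=010001010 (head:        ^)
Cells containing 1 after step 12: {-3, 1, 3} -> 3 cell(s)

Answer: 3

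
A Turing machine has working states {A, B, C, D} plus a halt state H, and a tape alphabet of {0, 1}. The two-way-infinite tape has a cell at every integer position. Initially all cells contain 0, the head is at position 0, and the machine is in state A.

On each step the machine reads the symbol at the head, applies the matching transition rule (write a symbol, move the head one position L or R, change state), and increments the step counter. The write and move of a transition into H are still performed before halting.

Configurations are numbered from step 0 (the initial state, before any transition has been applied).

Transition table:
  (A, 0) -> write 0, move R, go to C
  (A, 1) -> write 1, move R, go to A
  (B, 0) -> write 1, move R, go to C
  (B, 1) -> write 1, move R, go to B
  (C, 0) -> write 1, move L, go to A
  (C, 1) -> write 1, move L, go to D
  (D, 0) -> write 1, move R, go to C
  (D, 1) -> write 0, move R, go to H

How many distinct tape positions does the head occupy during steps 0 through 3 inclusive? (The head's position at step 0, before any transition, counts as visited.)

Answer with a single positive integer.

Answer: 2

Derivation:
Step 1: in state A at pos 0, read 0 -> (A,0)->write 0,move R,goto C. Now: state=C, head=1, tape[-1..2]=0000 (head:   ^)
Step 2: in state C at pos 1, read 0 -> (C,0)->write 1,move L,goto A. Now: state=A, head=0, tape[-1..2]=0010 (head:  ^)
Step 3: in state A at pos 0, read 0 -> (A,0)->write 0,move R,goto C. Now: state=C, head=1, tape[-1..2]=0010 (head:   ^)
Head positions at steps 0..3: starting at 0, distinct positions visited = {0, 1} -> 2 position(s)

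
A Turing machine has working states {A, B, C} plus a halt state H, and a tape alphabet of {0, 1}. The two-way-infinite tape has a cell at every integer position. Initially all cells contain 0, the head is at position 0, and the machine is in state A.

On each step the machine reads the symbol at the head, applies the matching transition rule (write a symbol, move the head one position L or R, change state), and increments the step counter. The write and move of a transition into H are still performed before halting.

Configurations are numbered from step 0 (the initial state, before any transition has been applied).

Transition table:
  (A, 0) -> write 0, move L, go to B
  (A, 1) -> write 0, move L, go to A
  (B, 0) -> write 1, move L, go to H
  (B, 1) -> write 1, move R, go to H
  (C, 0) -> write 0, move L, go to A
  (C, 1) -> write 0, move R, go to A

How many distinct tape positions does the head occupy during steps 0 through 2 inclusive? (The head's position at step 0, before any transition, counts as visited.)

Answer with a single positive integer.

Answer: 3

Derivation:
Step 1: in state A at pos 0, read 0 -> (A,0)->write 0,move L,goto B. Now: state=B, head=-1, tape[-2..1]=0000 (head:  ^)
Step 2: in state B at pos -1, read 0 -> (B,0)->write 1,move L,goto H. Now: state=H, head=-2, tape[-3..1]=00100 (head:  ^)
Head positions at steps 0..2: starting at 0, distinct positions visited = {-2, -1, 0} -> 3 position(s)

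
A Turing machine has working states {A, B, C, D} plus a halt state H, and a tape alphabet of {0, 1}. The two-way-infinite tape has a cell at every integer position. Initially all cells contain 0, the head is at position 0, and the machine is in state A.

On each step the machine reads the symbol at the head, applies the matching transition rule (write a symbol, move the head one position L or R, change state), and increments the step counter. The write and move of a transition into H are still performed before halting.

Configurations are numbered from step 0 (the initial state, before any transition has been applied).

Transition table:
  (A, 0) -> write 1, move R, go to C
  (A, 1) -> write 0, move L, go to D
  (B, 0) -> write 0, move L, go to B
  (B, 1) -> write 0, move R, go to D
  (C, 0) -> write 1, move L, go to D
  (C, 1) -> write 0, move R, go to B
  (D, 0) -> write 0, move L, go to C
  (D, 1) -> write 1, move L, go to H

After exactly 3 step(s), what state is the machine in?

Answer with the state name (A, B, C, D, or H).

Step 1: in state A at pos 0, read 0 -> (A,0)->write 1,move R,goto C. Now: state=C, head=1, tape[-1..2]=0100 (head:   ^)
Step 2: in state C at pos 1, read 0 -> (C,0)->write 1,move L,goto D. Now: state=D, head=0, tape[-1..2]=0110 (head:  ^)
Step 3: in state D at pos 0, read 1 -> (D,1)->write 1,move L,goto H. Now: state=H, head=-1, tape[-2..2]=00110 (head:  ^)

Answer: H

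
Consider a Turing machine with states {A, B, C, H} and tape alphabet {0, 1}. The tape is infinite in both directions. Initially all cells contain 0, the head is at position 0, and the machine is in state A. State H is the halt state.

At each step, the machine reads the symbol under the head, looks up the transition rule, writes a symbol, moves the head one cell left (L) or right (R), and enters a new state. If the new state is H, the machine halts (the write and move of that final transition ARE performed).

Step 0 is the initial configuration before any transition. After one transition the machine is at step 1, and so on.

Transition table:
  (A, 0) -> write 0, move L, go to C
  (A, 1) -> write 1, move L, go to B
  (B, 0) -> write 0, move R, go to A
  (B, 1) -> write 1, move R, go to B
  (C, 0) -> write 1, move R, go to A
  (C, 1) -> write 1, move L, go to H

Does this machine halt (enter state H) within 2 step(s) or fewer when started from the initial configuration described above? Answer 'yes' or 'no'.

Step 1: in state A at pos 0, read 0 -> (A,0)->write 0,move L,goto C. Now: state=C, head=-1, tape[-2..1]=0000 (head:  ^)
Step 2: in state C at pos -1, read 0 -> (C,0)->write 1,move R,goto A. Now: state=A, head=0, tape[-2..1]=0100 (head:   ^)
After 2 step(s): state = A (not H) -> not halted within 2 -> no

Answer: no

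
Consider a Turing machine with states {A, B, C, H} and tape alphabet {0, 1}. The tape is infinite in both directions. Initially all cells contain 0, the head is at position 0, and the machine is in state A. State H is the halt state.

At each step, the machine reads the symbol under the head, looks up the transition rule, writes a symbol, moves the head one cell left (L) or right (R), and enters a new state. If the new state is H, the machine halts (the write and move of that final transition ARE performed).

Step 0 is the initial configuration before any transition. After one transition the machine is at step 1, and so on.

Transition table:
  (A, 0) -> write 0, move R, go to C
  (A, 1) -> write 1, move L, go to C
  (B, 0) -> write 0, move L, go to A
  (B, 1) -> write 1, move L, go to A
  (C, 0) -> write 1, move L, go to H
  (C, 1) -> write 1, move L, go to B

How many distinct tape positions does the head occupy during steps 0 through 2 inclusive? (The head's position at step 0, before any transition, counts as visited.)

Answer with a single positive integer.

Step 1: in state A at pos 0, read 0 -> (A,0)->write 0,move R,goto C. Now: state=C, head=1, tape[-1..2]=0000 (head:   ^)
Step 2: in state C at pos 1, read 0 -> (C,0)->write 1,move L,goto H. Now: state=H, head=0, tape[-1..2]=0010 (head:  ^)
Head positions at steps 0..2: starting at 0, distinct positions visited = {0, 1} -> 2 position(s)

Answer: 2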